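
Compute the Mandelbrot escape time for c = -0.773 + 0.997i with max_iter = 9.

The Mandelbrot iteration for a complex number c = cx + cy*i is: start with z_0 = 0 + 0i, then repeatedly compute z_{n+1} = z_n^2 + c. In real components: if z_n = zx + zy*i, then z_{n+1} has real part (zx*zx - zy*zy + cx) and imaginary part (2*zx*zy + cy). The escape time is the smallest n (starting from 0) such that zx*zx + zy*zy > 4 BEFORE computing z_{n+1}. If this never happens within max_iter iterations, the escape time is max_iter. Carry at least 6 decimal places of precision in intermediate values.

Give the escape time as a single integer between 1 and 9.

Answer: 3

Derivation:
z_0 = 0 + 0i, c = -0.7730 + 0.9970i
Iter 1: z = -0.7730 + 0.9970i, |z|^2 = 1.5915
Iter 2: z = -1.1695 + -0.5444i, |z|^2 = 1.6640
Iter 3: z = 0.2984 + 2.2702i, |z|^2 = 5.2430
Escaped at iteration 3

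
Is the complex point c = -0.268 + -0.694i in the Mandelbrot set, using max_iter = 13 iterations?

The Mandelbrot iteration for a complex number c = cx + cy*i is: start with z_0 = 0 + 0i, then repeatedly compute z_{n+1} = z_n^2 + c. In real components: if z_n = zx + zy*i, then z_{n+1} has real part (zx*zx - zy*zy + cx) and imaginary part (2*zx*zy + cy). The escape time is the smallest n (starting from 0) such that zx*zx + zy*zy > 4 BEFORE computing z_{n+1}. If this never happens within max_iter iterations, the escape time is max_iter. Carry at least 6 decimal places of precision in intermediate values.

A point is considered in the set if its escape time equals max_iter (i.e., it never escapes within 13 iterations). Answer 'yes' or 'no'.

z_0 = 0 + 0i, c = -0.2680 + -0.6940i
Iter 1: z = -0.2680 + -0.6940i, |z|^2 = 0.5535
Iter 2: z = -0.6778 + -0.3220i, |z|^2 = 0.5631
Iter 3: z = 0.0877 + -0.2575i, |z|^2 = 0.0740
Iter 4: z = -0.3266 + -0.7392i, |z|^2 = 0.6530
Iter 5: z = -0.7077 + -0.2112i, |z|^2 = 0.5455
Iter 6: z = 0.1883 + -0.3951i, |z|^2 = 0.1915
Iter 7: z = -0.3886 + -0.8428i, |z|^2 = 0.8613
Iter 8: z = -0.8272 + -0.0389i, |z|^2 = 0.6858
Iter 9: z = 0.4148 + -0.6296i, |z|^2 = 0.5684
Iter 10: z = -0.4924 + -1.2163i, |z|^2 = 1.7218
Iter 11: z = -1.5049 + 0.5037i, |z|^2 = 2.5184
Iter 12: z = 1.7429 + -2.2101i, |z|^2 = 7.9224
Escaped at iteration 12

Answer: no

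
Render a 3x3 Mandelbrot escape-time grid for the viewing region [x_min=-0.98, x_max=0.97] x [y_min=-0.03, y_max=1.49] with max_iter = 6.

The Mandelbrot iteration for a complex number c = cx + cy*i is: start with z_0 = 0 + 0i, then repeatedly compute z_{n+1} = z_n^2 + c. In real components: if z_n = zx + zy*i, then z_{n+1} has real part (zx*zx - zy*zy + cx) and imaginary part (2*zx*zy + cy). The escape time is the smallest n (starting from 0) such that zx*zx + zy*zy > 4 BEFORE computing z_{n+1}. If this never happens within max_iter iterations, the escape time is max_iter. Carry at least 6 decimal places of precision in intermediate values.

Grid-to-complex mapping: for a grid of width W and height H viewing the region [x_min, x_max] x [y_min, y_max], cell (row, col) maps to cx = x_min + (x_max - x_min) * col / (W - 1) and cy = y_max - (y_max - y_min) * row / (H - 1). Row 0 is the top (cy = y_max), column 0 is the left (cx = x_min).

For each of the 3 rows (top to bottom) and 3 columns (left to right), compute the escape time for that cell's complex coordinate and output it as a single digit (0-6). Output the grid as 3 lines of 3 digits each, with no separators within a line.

Answer: 222
462
663

Derivation:
(row=0, col=0): c = -0.9800 + 1.4900i → escape time 2
(row=0, col=1): c = -0.0050 + 1.4900i → escape time 2
(row=0, col=2): c = 0.9700 + 1.4900i → escape time 2
(row=1, col=0): c = -0.9800 + 0.7300i → escape time 4
(row=1, col=1): c = -0.0050 + 0.7300i → escape time 6
(row=1, col=2): c = 0.9700 + 0.7300i → escape time 2
(row=2, col=0): c = -0.9800 + -0.0300i → escape time 6
(row=2, col=1): c = -0.0050 + -0.0300i → escape time 6
(row=2, col=2): c = 0.9700 + -0.0300i → escape time 3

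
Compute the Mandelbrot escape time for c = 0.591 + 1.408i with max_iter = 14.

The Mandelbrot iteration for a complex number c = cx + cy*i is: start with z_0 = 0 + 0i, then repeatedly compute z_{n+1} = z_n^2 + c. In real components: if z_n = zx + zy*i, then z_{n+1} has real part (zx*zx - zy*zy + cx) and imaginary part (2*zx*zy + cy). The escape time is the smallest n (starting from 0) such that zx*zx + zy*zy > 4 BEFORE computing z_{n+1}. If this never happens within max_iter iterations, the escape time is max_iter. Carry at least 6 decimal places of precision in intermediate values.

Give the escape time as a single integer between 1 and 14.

Answer: 2

Derivation:
z_0 = 0 + 0i, c = 0.5910 + 1.4080i
Iter 1: z = 0.5910 + 1.4080i, |z|^2 = 2.3317
Iter 2: z = -1.0422 + 3.0723i, |z|^2 = 10.5249
Escaped at iteration 2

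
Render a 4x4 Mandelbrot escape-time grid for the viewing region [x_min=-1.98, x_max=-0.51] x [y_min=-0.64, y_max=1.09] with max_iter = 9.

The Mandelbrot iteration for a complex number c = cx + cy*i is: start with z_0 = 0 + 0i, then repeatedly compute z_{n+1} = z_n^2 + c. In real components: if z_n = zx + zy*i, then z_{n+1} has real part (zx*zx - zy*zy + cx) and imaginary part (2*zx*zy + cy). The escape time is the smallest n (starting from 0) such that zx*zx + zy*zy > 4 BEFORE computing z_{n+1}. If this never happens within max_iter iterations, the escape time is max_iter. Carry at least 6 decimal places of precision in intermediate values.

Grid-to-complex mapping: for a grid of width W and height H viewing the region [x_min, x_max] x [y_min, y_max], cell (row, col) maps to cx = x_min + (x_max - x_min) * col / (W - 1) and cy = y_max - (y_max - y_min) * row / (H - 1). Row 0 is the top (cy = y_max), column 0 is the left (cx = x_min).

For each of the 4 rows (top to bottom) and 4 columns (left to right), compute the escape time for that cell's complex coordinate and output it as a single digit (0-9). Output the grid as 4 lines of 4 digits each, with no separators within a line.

Answer: 1234
1359
4799
1349

Derivation:
(row=0, col=0): c = -1.9800 + 1.0900i → escape time 1
(row=0, col=1): c = -1.4900 + 1.0900i → escape time 2
(row=0, col=2): c = -1.0000 + 1.0900i → escape time 3
(row=0, col=3): c = -0.5100 + 1.0900i → escape time 4
(row=1, col=0): c = -1.9800 + 0.5133i → escape time 1
(row=1, col=1): c = -1.4900 + 0.5133i → escape time 3
(row=1, col=2): c = -1.0000 + 0.5133i → escape time 5
(row=1, col=3): c = -0.5100 + 0.5133i → escape time 9
(row=2, col=0): c = -1.9800 + -0.0633i → escape time 4
(row=2, col=1): c = -1.4900 + -0.0633i → escape time 7
(row=2, col=2): c = -1.0000 + -0.0633i → escape time 9
(row=2, col=3): c = -0.5100 + -0.0633i → escape time 9
(row=3, col=0): c = -1.9800 + -0.6400i → escape time 1
(row=3, col=1): c = -1.4900 + -0.6400i → escape time 3
(row=3, col=2): c = -1.0000 + -0.6400i → escape time 4
(row=3, col=3): c = -0.5100 + -0.6400i → escape time 9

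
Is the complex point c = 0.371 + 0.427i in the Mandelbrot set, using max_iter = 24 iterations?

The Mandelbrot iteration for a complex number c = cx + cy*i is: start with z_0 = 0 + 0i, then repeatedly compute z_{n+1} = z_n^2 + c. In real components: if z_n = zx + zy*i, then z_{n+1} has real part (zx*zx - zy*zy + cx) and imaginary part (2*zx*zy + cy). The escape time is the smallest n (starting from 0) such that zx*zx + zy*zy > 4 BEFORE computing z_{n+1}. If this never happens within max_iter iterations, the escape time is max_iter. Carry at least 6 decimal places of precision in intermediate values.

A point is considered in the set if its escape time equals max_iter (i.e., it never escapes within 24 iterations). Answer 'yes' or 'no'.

Answer: no

Derivation:
z_0 = 0 + 0i, c = 0.3710 + 0.4270i
Iter 1: z = 0.3710 + 0.4270i, |z|^2 = 0.3200
Iter 2: z = 0.3263 + 0.7438i, |z|^2 = 0.6598
Iter 3: z = -0.0758 + 0.9124i, |z|^2 = 0.8383
Iter 4: z = -0.4558 + 0.2887i, |z|^2 = 0.2911
Iter 5: z = 0.4954 + 0.1639i, |z|^2 = 0.2723
Iter 6: z = 0.5896 + 0.5894i, |z|^2 = 0.6950
Iter 7: z = 0.3713 + 1.1220i, |z|^2 = 1.3967
Iter 8: z = -0.7500 + 1.2602i, |z|^2 = 2.1505
Iter 9: z = -0.6545 + -1.4632i, |z|^2 = 2.5695
Iter 10: z = -1.3417 + 2.3425i, |z|^2 = 7.2872
Escaped at iteration 10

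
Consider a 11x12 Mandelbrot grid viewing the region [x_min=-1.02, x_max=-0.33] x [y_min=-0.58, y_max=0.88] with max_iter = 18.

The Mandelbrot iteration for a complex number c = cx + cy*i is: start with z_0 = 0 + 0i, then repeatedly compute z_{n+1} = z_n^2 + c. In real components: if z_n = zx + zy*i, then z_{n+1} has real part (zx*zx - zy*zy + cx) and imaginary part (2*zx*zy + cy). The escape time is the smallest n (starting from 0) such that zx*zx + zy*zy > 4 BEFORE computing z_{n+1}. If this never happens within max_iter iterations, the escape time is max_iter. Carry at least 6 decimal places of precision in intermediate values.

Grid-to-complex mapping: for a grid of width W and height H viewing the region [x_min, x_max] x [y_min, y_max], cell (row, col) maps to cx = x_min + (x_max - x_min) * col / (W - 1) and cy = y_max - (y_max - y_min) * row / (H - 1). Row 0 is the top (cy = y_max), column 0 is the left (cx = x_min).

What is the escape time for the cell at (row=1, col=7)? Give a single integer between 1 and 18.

Answer: 6

Derivation:
z_0 = 0 + 0i, c = -0.5370 + 0.7473i
Iter 1: z = -0.5370 + 0.7473i, |z|^2 = 0.8468
Iter 2: z = -0.8070 + -0.0553i, |z|^2 = 0.6544
Iter 3: z = 0.1113 + 0.8365i, |z|^2 = 0.7122
Iter 4: z = -1.2244 + 0.9334i, |z|^2 = 2.3704
Iter 5: z = 0.0909 + -1.5385i, |z|^2 = 2.3753
Iter 6: z = -2.8958 + 0.4677i, |z|^2 = 8.6042
Escaped at iteration 6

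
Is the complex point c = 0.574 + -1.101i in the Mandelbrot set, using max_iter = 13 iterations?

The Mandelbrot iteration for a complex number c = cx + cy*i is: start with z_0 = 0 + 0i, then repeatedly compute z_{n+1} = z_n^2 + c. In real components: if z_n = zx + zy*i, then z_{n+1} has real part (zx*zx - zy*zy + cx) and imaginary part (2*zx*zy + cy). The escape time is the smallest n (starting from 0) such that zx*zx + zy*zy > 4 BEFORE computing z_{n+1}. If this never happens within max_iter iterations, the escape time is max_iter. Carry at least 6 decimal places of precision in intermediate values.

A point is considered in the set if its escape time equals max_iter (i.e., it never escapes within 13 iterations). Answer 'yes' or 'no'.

z_0 = 0 + 0i, c = 0.5740 + -1.1010i
Iter 1: z = 0.5740 + -1.1010i, |z|^2 = 1.5417
Iter 2: z = -0.3087 + -2.3649i, |z|^2 = 5.6883
Escaped at iteration 2

Answer: no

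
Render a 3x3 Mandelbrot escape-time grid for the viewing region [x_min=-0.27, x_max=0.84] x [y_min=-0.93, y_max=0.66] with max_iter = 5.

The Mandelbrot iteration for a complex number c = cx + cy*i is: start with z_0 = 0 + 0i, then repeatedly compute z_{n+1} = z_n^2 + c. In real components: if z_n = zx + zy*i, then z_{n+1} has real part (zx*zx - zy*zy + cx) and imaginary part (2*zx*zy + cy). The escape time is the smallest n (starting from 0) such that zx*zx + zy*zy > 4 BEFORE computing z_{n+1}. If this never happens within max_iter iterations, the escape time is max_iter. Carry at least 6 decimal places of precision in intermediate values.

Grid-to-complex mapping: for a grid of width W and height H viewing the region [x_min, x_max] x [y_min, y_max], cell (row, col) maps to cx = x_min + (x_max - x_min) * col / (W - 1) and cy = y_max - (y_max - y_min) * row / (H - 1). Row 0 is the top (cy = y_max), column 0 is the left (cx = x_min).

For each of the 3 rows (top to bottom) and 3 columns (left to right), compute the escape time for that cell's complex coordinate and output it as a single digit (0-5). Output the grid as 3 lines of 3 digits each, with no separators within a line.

(row=0, col=0): c = -0.2700 + 0.6600i → escape time 5
(row=0, col=1): c = 0.2850 + 0.6600i → escape time 5
(row=0, col=2): c = 0.8400 + 0.6600i → escape time 2
(row=1, col=0): c = -0.2700 + -0.1350i → escape time 5
(row=1, col=1): c = 0.2850 + -0.1350i → escape time 5
(row=1, col=2): c = 0.8400 + -0.1350i → escape time 3
(row=2, col=0): c = -0.2700 + -0.9300i → escape time 5
(row=2, col=1): c = 0.2850 + -0.9300i → escape time 4
(row=2, col=2): c = 0.8400 + -0.9300i → escape time 2

Answer: 552
553
542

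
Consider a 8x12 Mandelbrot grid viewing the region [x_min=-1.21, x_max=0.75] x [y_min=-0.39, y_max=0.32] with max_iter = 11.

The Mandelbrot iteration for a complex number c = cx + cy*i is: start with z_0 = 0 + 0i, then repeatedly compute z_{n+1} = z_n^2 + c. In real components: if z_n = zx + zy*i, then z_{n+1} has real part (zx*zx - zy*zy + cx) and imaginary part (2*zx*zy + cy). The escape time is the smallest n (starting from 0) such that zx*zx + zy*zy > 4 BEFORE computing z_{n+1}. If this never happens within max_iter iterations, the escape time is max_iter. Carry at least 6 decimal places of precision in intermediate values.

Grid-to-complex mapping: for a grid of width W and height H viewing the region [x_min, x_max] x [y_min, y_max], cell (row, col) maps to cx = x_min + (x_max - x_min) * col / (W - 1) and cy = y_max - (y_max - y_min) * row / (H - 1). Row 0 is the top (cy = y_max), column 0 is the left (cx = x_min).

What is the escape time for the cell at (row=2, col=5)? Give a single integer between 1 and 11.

Answer: 11

Derivation:
z_0 = 0 + 0i, c = 0.1900 + 0.1909i
Iter 1: z = 0.1900 + 0.1909i, |z|^2 = 0.0725
Iter 2: z = 0.1897 + 0.2635i, |z|^2 = 0.1054
Iter 3: z = 0.1566 + 0.2908i, |z|^2 = 0.1091
Iter 4: z = 0.1299 + 0.2820i, |z|^2 = 0.0964
Iter 5: z = 0.1274 + 0.2642i, |z|^2 = 0.0860
Iter 6: z = 0.1364 + 0.2582i, |z|^2 = 0.0853
Iter 7: z = 0.1419 + 0.2614i, |z|^2 = 0.0885
Iter 8: z = 0.1418 + 0.2651i, |z|^2 = 0.0904
Iter 9: z = 0.1398 + 0.2661i, |z|^2 = 0.0904
Iter 10: z = 0.1387 + 0.2653i, |z|^2 = 0.0897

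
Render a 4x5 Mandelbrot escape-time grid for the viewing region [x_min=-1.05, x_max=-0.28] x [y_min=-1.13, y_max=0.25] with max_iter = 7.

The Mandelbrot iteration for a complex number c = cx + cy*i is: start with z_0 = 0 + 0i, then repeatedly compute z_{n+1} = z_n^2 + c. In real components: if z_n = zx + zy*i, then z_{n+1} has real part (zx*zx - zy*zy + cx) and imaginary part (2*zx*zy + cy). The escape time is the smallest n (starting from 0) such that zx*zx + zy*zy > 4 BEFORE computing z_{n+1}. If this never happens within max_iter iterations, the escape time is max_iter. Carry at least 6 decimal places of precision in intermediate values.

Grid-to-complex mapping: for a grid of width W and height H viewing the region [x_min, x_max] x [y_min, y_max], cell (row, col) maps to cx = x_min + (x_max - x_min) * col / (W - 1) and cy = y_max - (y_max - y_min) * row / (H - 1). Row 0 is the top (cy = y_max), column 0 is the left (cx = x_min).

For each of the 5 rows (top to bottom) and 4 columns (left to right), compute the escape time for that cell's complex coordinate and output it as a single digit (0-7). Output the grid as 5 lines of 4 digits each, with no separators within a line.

(row=0, col=0): c = -1.0500 + 0.2500i → escape time 7
(row=0, col=1): c = -0.7933 + 0.2500i → escape time 7
(row=0, col=2): c = -0.5367 + 0.2500i → escape time 7
(row=0, col=3): c = -0.2800 + 0.2500i → escape time 7
(row=1, col=0): c = -1.0500 + -0.0950i → escape time 7
(row=1, col=1): c = -0.7933 + -0.0950i → escape time 7
(row=1, col=2): c = -0.5367 + -0.0950i → escape time 7
(row=1, col=3): c = -0.2800 + -0.0950i → escape time 7
(row=2, col=0): c = -1.0500 + -0.4400i → escape time 5
(row=2, col=1): c = -0.7933 + -0.4400i → escape time 7
(row=2, col=2): c = -0.5367 + -0.4400i → escape time 7
(row=2, col=3): c = -0.2800 + -0.4400i → escape time 7
(row=3, col=0): c = -1.0500 + -0.7850i → escape time 3
(row=3, col=1): c = -0.7933 + -0.7850i → escape time 4
(row=3, col=2): c = -0.5367 + -0.7850i → escape time 5
(row=3, col=3): c = -0.2800 + -0.7850i → escape time 7
(row=4, col=0): c = -1.0500 + -1.1300i → escape time 3
(row=4, col=1): c = -0.7933 + -1.1300i → escape time 3
(row=4, col=2): c = -0.5367 + -1.1300i → escape time 3
(row=4, col=3): c = -0.2800 + -1.1300i → escape time 4

Answer: 7777
7777
5777
3457
3334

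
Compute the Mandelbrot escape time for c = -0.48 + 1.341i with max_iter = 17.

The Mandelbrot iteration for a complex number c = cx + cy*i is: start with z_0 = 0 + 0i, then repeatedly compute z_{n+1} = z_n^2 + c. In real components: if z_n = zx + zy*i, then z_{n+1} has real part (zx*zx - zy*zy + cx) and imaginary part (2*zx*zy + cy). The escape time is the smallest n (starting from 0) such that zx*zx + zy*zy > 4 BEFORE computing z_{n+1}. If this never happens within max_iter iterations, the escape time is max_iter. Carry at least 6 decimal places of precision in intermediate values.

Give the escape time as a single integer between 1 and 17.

Answer: 2

Derivation:
z_0 = 0 + 0i, c = -0.4800 + 1.3410i
Iter 1: z = -0.4800 + 1.3410i, |z|^2 = 2.0287
Iter 2: z = -2.0479 + 0.0536i, |z|^2 = 4.1967
Escaped at iteration 2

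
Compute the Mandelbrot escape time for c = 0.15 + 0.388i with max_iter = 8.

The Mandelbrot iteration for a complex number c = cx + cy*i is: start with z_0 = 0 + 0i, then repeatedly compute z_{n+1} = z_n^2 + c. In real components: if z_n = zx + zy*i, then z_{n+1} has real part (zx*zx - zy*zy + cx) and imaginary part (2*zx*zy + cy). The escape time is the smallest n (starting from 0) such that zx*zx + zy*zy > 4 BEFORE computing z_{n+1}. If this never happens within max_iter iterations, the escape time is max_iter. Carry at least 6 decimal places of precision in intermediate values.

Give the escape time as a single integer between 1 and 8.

z_0 = 0 + 0i, c = 0.1500 + 0.3880i
Iter 1: z = 0.1500 + 0.3880i, |z|^2 = 0.1730
Iter 2: z = 0.0220 + 0.5044i, |z|^2 = 0.2549
Iter 3: z = -0.1039 + 0.4101i, |z|^2 = 0.1790
Iter 4: z = -0.0074 + 0.3027i, |z|^2 = 0.0917
Iter 5: z = 0.0584 + 0.3835i, |z|^2 = 0.1505
Iter 6: z = 0.0063 + 0.4328i, |z|^2 = 0.1874
Iter 7: z = -0.0373 + 0.3935i, |z|^2 = 0.1562

Answer: 8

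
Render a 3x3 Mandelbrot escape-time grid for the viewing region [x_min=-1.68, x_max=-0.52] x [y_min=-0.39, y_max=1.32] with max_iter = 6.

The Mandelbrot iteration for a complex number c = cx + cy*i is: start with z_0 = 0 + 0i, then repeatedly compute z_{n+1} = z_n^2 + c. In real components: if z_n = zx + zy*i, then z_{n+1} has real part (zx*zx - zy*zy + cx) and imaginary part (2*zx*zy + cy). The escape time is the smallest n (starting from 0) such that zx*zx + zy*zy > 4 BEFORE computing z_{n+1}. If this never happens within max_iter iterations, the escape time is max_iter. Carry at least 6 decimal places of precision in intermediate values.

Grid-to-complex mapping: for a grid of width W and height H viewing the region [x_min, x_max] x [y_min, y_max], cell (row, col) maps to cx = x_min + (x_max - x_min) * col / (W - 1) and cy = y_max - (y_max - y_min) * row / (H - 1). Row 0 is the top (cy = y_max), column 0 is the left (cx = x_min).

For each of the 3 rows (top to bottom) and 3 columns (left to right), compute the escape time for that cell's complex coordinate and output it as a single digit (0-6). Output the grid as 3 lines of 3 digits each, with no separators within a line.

(row=0, col=0): c = -1.6800 + 1.3200i → escape time 1
(row=0, col=1): c = -1.1000 + 1.3200i → escape time 2
(row=0, col=2): c = -0.5200 + 1.3200i → escape time 3
(row=1, col=0): c = -1.6800 + 0.4650i → escape time 3
(row=1, col=1): c = -1.1000 + 0.4650i → escape time 5
(row=1, col=2): c = -0.5200 + 0.4650i → escape time 6
(row=2, col=0): c = -1.6800 + -0.3900i → escape time 3
(row=2, col=1): c = -1.1000 + -0.3900i → escape time 6
(row=2, col=2): c = -0.5200 + -0.3900i → escape time 6

Answer: 123
356
366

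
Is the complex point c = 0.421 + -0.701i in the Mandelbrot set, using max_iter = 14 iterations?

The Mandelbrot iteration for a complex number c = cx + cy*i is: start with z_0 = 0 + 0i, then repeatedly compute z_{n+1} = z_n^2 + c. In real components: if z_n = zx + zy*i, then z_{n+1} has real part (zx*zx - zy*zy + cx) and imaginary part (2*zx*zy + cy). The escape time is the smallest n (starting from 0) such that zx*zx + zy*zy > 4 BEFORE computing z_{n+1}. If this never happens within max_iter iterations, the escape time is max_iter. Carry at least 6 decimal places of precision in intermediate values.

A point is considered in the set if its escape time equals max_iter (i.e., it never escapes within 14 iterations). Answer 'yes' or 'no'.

Answer: no

Derivation:
z_0 = 0 + 0i, c = 0.4210 + -0.7010i
Iter 1: z = 0.4210 + -0.7010i, |z|^2 = 0.6686
Iter 2: z = 0.1068 + -1.2912i, |z|^2 = 1.6787
Iter 3: z = -1.2349 + -0.9769i, |z|^2 = 2.4793
Iter 4: z = 0.9916 + 1.7118i, |z|^2 = 3.9134
Iter 5: z = -1.5259 + 2.6938i, |z|^2 = 9.5846
Escaped at iteration 5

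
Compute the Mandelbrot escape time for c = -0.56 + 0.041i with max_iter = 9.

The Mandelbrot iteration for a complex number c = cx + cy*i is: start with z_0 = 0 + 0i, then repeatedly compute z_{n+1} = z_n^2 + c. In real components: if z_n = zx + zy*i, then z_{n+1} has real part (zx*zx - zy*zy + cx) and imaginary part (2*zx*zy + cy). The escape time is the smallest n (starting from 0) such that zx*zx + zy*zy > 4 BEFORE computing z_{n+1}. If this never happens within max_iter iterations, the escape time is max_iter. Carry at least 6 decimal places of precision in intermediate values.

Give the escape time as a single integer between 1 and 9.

Answer: 9

Derivation:
z_0 = 0 + 0i, c = -0.5600 + 0.0410i
Iter 1: z = -0.5600 + 0.0410i, |z|^2 = 0.3153
Iter 2: z = -0.2481 + -0.0049i, |z|^2 = 0.0616
Iter 3: z = -0.4985 + 0.0434i, |z|^2 = 0.2504
Iter 4: z = -0.3134 + -0.0023i, |z|^2 = 0.0982
Iter 5: z = -0.4618 + 0.0424i, |z|^2 = 0.2150
Iter 6: z = -0.3486 + 0.0018i, |z|^2 = 0.1215
Iter 7: z = -0.4385 + 0.0397i, |z|^2 = 0.1939
Iter 8: z = -0.3693 + 0.0061i, |z|^2 = 0.1364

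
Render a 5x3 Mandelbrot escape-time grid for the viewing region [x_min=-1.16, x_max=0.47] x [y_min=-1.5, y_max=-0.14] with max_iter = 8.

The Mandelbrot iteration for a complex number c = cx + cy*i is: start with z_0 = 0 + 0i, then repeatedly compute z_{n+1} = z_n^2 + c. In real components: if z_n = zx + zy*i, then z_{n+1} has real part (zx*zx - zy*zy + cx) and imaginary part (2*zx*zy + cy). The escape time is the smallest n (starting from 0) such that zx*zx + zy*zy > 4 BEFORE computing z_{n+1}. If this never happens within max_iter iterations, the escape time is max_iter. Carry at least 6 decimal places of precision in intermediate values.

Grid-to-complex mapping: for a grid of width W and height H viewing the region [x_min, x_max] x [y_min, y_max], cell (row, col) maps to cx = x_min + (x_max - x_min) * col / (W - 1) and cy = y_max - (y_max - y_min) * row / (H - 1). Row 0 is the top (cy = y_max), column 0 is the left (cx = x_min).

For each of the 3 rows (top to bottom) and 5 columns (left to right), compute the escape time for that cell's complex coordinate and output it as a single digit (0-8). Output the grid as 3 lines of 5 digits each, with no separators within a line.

Answer: 88885
34773
22222

Derivation:
(row=0, col=0): c = -1.1600 + -0.1400i → escape time 8
(row=0, col=1): c = -0.7525 + -0.1400i → escape time 8
(row=0, col=2): c = -0.3450 + -0.1400i → escape time 8
(row=0, col=3): c = 0.0625 + -0.1400i → escape time 8
(row=0, col=4): c = 0.4700 + -0.1400i → escape time 5
(row=1, col=0): c = -1.1600 + -0.8200i → escape time 3
(row=1, col=1): c = -0.7525 + -0.8200i → escape time 4
(row=1, col=2): c = -0.3450 + -0.8200i → escape time 7
(row=1, col=3): c = 0.0625 + -0.8200i → escape time 7
(row=1, col=4): c = 0.4700 + -0.8200i → escape time 3
(row=2, col=0): c = -1.1600 + -1.5000i → escape time 2
(row=2, col=1): c = -0.7525 + -1.5000i → escape time 2
(row=2, col=2): c = -0.3450 + -1.5000i → escape time 2
(row=2, col=3): c = 0.0625 + -1.5000i → escape time 2
(row=2, col=4): c = 0.4700 + -1.5000i → escape time 2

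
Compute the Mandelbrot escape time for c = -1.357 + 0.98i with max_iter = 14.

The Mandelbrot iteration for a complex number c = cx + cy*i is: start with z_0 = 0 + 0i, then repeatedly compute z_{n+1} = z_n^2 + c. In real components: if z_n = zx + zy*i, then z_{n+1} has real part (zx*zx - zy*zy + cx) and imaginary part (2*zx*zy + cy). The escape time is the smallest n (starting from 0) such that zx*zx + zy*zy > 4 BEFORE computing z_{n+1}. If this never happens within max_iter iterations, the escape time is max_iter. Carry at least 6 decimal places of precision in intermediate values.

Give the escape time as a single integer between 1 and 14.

z_0 = 0 + 0i, c = -1.3570 + 0.9800i
Iter 1: z = -1.3570 + 0.9800i, |z|^2 = 2.8018
Iter 2: z = -0.4760 + -1.6797i, |z|^2 = 3.0480
Iter 3: z = -3.9519 + 2.5789i, |z|^2 = 22.2686
Escaped at iteration 3

Answer: 3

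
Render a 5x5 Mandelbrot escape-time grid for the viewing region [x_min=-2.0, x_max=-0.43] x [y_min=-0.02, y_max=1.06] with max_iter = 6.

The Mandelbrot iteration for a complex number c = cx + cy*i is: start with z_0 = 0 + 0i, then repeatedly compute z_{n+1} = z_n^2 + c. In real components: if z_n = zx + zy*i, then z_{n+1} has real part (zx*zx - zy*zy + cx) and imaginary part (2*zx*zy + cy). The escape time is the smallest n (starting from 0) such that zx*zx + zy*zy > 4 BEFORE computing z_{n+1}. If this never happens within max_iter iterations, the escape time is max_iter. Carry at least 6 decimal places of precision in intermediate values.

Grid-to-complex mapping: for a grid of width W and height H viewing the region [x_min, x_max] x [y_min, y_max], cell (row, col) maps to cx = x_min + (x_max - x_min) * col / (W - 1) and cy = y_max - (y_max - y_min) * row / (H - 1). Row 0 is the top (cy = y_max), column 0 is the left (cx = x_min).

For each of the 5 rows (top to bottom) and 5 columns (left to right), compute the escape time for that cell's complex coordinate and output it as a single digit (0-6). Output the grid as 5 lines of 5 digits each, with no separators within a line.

Answer: 12334
13346
13466
14666
16666

Derivation:
(row=0, col=0): c = -2.0000 + 1.0600i → escape time 1
(row=0, col=1): c = -1.6075 + 1.0600i → escape time 2
(row=0, col=2): c = -1.2150 + 1.0600i → escape time 3
(row=0, col=3): c = -0.8225 + 1.0600i → escape time 3
(row=0, col=4): c = -0.4300 + 1.0600i → escape time 4
(row=1, col=0): c = -2.0000 + 0.7900i → escape time 1
(row=1, col=1): c = -1.6075 + 0.7900i → escape time 3
(row=1, col=2): c = -1.2150 + 0.7900i → escape time 3
(row=1, col=3): c = -0.8225 + 0.7900i → escape time 4
(row=1, col=4): c = -0.4300 + 0.7900i → escape time 6
(row=2, col=0): c = -2.0000 + 0.5200i → escape time 1
(row=2, col=1): c = -1.6075 + 0.5200i → escape time 3
(row=2, col=2): c = -1.2150 + 0.5200i → escape time 4
(row=2, col=3): c = -0.8225 + 0.5200i → escape time 6
(row=2, col=4): c = -0.4300 + 0.5200i → escape time 6
(row=3, col=0): c = -2.0000 + 0.2500i → escape time 1
(row=3, col=1): c = -1.6075 + 0.2500i → escape time 4
(row=3, col=2): c = -1.2150 + 0.2500i → escape time 6
(row=3, col=3): c = -0.8225 + 0.2500i → escape time 6
(row=3, col=4): c = -0.4300 + 0.2500i → escape time 6
(row=4, col=0): c = -2.0000 + -0.0200i → escape time 1
(row=4, col=1): c = -1.6075 + -0.0200i → escape time 6
(row=4, col=2): c = -1.2150 + -0.0200i → escape time 6
(row=4, col=3): c = -0.8225 + -0.0200i → escape time 6
(row=4, col=4): c = -0.4300 + -0.0200i → escape time 6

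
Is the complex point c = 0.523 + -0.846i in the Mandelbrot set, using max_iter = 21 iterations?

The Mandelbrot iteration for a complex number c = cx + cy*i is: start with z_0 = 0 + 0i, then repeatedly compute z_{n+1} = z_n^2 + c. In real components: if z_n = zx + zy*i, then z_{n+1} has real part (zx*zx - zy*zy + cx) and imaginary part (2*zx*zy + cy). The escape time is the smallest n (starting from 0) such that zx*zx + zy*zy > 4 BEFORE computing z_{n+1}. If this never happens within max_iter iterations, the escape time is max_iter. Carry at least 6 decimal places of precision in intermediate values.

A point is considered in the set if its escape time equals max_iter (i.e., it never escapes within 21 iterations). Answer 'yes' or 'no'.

z_0 = 0 + 0i, c = 0.5230 + -0.8460i
Iter 1: z = 0.5230 + -0.8460i, |z|^2 = 0.9892
Iter 2: z = 0.0808 + -1.7309i, |z|^2 = 3.0026
Iter 3: z = -2.4665 + -1.1258i, |z|^2 = 7.3512
Escaped at iteration 3

Answer: no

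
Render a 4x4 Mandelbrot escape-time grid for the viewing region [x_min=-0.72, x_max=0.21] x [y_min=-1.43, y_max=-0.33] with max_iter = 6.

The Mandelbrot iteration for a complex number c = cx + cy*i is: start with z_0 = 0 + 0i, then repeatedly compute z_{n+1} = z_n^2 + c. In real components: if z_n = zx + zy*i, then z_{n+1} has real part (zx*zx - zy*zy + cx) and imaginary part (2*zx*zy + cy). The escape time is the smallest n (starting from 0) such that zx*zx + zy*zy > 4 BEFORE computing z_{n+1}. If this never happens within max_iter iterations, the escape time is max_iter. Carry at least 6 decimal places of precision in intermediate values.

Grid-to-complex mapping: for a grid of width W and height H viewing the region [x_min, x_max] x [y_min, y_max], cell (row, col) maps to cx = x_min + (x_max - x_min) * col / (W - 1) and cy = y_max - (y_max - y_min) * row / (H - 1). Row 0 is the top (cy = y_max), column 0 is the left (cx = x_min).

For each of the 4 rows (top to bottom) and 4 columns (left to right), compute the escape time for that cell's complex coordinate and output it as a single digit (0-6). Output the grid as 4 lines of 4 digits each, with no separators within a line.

Answer: 6666
5666
3463
2222

Derivation:
(row=0, col=0): c = -0.7200 + -0.3300i → escape time 6
(row=0, col=1): c = -0.4100 + -0.3300i → escape time 6
(row=0, col=2): c = -0.1000 + -0.3300i → escape time 6
(row=0, col=3): c = 0.2100 + -0.3300i → escape time 6
(row=1, col=0): c = -0.7200 + -0.6967i → escape time 5
(row=1, col=1): c = -0.4100 + -0.6967i → escape time 6
(row=1, col=2): c = -0.1000 + -0.6967i → escape time 6
(row=1, col=3): c = 0.2100 + -0.6967i → escape time 6
(row=2, col=0): c = -0.7200 + -1.0633i → escape time 3
(row=2, col=1): c = -0.4100 + -1.0633i → escape time 4
(row=2, col=2): c = -0.1000 + -1.0633i → escape time 6
(row=2, col=3): c = 0.2100 + -1.0633i → escape time 3
(row=3, col=0): c = -0.7200 + -1.4300i → escape time 2
(row=3, col=1): c = -0.4100 + -1.4300i → escape time 2
(row=3, col=2): c = -0.1000 + -1.4300i → escape time 2
(row=3, col=3): c = 0.2100 + -1.4300i → escape time 2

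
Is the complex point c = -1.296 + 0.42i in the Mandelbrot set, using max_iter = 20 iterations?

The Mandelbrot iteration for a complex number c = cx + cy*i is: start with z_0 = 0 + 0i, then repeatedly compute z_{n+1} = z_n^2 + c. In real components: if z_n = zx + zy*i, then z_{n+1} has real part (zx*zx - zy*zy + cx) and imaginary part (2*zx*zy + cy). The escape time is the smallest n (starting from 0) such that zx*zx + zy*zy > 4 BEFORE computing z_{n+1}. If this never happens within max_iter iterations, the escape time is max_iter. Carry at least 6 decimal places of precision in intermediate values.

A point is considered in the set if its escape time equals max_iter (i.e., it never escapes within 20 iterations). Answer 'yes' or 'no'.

Answer: no

Derivation:
z_0 = 0 + 0i, c = -1.2960 + 0.4200i
Iter 1: z = -1.2960 + 0.4200i, |z|^2 = 1.8560
Iter 2: z = 0.2072 + -0.6686i, |z|^2 = 0.4900
Iter 3: z = -1.7001 + 0.1429i, |z|^2 = 2.9109
Iter 4: z = 1.5741 + -0.0659i, |z|^2 = 2.4820
Iter 5: z = 1.1773 + 0.2126i, |z|^2 = 1.4313
Iter 6: z = 0.0449 + 0.9206i, |z|^2 = 0.8495
Iter 7: z = -2.1415 + 0.5027i, |z|^2 = 4.8386
Escaped at iteration 7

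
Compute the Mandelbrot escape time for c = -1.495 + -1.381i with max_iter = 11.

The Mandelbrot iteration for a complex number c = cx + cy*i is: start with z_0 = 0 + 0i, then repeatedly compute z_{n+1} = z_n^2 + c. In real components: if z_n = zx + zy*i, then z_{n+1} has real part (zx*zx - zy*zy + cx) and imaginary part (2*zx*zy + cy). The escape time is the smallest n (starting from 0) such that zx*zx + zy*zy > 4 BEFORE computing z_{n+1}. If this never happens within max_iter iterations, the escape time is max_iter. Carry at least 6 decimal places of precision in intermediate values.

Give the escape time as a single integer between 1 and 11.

Answer: 1

Derivation:
z_0 = 0 + 0i, c = -1.4950 + -1.3810i
Iter 1: z = -1.4950 + -1.3810i, |z|^2 = 4.1422
Escaped at iteration 1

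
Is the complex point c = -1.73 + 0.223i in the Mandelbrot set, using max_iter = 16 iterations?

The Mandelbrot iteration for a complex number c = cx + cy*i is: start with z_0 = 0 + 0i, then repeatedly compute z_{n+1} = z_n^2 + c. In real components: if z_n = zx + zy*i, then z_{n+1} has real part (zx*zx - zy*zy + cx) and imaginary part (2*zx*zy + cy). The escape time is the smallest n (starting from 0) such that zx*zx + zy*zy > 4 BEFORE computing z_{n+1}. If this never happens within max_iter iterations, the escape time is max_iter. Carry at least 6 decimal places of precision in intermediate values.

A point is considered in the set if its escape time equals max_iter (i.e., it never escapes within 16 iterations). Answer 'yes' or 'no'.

z_0 = 0 + 0i, c = -1.7300 + 0.2230i
Iter 1: z = -1.7300 + 0.2230i, |z|^2 = 3.0426
Iter 2: z = 1.2132 + -0.5486i, |z|^2 = 1.7727
Iter 3: z = -0.5592 + -1.1080i, |z|^2 = 1.5404
Iter 4: z = -2.6451 + 1.4621i, |z|^2 = 9.1344
Escaped at iteration 4

Answer: no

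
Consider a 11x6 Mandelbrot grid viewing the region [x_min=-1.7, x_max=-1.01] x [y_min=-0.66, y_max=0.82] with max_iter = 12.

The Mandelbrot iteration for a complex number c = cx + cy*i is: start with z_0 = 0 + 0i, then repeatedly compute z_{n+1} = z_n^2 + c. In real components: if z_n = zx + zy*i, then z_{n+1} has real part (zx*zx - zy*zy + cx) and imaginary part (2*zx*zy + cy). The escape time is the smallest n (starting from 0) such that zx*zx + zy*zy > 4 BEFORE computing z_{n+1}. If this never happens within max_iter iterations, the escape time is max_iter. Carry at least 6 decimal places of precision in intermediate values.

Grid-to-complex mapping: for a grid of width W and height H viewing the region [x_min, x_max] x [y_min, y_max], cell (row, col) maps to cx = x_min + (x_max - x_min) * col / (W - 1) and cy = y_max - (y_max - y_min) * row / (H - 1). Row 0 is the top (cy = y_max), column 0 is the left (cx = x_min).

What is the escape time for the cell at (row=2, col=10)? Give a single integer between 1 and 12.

z_0 = 0 + 0i, c = -1.0100 + 0.2280i
Iter 1: z = -1.0100 + 0.2280i, |z|^2 = 1.0721
Iter 2: z = -0.0419 + -0.2326i, |z|^2 = 0.0558
Iter 3: z = -1.0623 + 0.2475i, |z|^2 = 1.1898
Iter 4: z = 0.0573 + -0.2978i, |z|^2 = 0.0920
Iter 5: z = -1.0954 + 0.1939i, |z|^2 = 1.2375
Iter 6: z = 0.1523 + -0.1967i, |z|^2 = 0.0619
Iter 7: z = -1.0255 + 0.1681i, |z|^2 = 1.0799
Iter 8: z = 0.0134 + -0.1167i, |z|^2 = 0.0138
Iter 9: z = -1.0234 + 0.2249i, |z|^2 = 1.0980
Iter 10: z = -0.0131 + -0.2323i, |z|^2 = 0.0541
Iter 11: z = -1.0638 + 0.2341i, |z|^2 = 1.1864

Answer: 12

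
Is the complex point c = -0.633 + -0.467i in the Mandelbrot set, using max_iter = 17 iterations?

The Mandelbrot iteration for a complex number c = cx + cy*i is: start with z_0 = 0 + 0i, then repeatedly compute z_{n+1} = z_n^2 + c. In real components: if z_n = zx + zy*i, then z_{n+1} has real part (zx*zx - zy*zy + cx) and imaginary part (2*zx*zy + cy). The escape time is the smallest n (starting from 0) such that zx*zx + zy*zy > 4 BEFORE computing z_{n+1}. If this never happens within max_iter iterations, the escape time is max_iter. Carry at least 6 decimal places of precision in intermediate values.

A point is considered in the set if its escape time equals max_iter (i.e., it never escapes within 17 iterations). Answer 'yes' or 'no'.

z_0 = 0 + 0i, c = -0.6330 + -0.4670i
Iter 1: z = -0.6330 + -0.4670i, |z|^2 = 0.6188
Iter 2: z = -0.4504 + 0.1242i, |z|^2 = 0.2183
Iter 3: z = -0.4456 + -0.5789i, |z|^2 = 0.5337
Iter 4: z = -0.7696 + 0.0489i, |z|^2 = 0.5947
Iter 5: z = -0.0431 + -0.5422i, |z|^2 = 0.2959
Iter 6: z = -0.9252 + -0.4202i, |z|^2 = 1.0325
Iter 7: z = 0.0463 + 0.3106i, |z|^2 = 0.0986
Iter 8: z = -0.7273 + -0.4382i, |z|^2 = 0.7210
Iter 9: z = -0.2961 + 0.1705i, |z|^2 = 0.1167
Iter 10: z = -0.5744 + -0.5679i, |z|^2 = 0.6525
Iter 11: z = -0.6256 + 0.1854i, |z|^2 = 0.4258
Iter 12: z = -0.2760 + -0.6990i, |z|^2 = 0.5648
Iter 13: z = -1.0455 + -0.0811i, |z|^2 = 1.0996
Iter 14: z = 0.4534 + -0.2974i, |z|^2 = 0.2940
Iter 15: z = -0.5159 + -0.7367i, |z|^2 = 0.8088
Iter 16: z = -0.9095 + 0.2930i, |z|^2 = 0.9131
Did not escape in 17 iterations → in set

Answer: yes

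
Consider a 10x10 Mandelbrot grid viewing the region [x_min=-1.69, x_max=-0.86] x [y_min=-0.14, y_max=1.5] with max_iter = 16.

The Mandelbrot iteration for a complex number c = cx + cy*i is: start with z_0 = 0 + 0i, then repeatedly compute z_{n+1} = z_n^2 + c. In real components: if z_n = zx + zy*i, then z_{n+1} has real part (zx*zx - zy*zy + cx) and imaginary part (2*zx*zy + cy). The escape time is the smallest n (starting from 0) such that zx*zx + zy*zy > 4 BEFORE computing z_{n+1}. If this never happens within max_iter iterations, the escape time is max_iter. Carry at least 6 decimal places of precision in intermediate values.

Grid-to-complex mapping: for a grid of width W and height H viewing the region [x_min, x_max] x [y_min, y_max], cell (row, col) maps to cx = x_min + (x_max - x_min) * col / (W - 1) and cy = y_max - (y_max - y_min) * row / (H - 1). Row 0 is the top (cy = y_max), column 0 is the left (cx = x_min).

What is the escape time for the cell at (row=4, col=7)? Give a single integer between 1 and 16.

z_0 = 0 + 0i, c = -1.0444 + 0.7711i
Iter 1: z = -1.0444 + 0.7711i, |z|^2 = 1.6855
Iter 2: z = -0.5482 + -0.8397i, |z|^2 = 1.0055
Iter 3: z = -1.4489 + 1.6917i, |z|^2 = 4.9613
Escaped at iteration 3

Answer: 3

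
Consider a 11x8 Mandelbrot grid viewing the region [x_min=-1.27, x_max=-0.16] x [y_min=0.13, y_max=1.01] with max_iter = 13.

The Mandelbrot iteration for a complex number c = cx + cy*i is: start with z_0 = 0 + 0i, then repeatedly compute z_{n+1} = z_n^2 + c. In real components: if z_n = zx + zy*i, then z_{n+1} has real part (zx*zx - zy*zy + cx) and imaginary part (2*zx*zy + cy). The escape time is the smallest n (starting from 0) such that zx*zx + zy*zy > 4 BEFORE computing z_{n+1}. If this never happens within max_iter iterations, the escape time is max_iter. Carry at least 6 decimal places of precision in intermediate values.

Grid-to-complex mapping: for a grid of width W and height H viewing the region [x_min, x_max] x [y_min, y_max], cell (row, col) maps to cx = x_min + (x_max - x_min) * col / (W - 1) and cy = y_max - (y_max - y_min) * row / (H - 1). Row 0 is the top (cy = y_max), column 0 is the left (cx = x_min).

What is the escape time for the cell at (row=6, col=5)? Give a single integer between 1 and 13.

z_0 = 0 + 0i, c = -0.7150 + 0.2557i
Iter 1: z = -0.7150 + 0.2557i, |z|^2 = 0.5766
Iter 2: z = -0.2692 + -0.1100i, |z|^2 = 0.0845
Iter 3: z = -0.6546 + 0.3149i, |z|^2 = 0.5277
Iter 4: z = -0.3856 + -0.1566i, |z|^2 = 0.1732
Iter 5: z = -0.5908 + 0.3765i, |z|^2 = 0.4908
Iter 6: z = -0.5077 + -0.1892i, |z|^2 = 0.2935
Iter 7: z = -0.4931 + 0.4478i, |z|^2 = 0.4436
Iter 8: z = -0.6724 + -0.1858i, |z|^2 = 0.4866
Iter 9: z = -0.2974 + 0.5056i, |z|^2 = 0.3441
Iter 10: z = -0.8822 + -0.0451i, |z|^2 = 0.7803
Iter 11: z = 0.0612 + 0.3352i, |z|^2 = 0.1161
Iter 12: z = -0.8236 + 0.2968i, |z|^2 = 0.7664

Answer: 13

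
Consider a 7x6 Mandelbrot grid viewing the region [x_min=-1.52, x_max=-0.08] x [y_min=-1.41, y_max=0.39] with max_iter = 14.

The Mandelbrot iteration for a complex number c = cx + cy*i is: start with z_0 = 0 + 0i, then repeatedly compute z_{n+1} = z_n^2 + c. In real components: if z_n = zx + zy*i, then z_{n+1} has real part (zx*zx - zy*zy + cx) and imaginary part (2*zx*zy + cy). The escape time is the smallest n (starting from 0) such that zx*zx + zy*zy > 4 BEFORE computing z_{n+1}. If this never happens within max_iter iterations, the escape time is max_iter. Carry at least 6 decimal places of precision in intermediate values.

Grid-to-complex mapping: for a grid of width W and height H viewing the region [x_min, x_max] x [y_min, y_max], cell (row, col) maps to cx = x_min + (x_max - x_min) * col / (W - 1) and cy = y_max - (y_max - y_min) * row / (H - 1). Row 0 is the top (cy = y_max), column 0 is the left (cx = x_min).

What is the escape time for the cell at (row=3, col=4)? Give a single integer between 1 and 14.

z_0 = 0 + 0i, c = -0.5600 + -0.6900i
Iter 1: z = -0.5600 + -0.6900i, |z|^2 = 0.7897
Iter 2: z = -0.7225 + 0.0828i, |z|^2 = 0.5289
Iter 3: z = -0.0448 + -0.8096i, |z|^2 = 0.6575
Iter 4: z = -1.2135 + -0.6174i, |z|^2 = 1.8538
Iter 5: z = 0.5315 + 0.8084i, |z|^2 = 0.9359
Iter 6: z = -0.9310 + 0.1693i, |z|^2 = 0.8955
Iter 7: z = 0.2782 + -1.0052i, |z|^2 = 1.0878
Iter 8: z = -1.4930 + -1.2492i, |z|^2 = 3.7897
Iter 9: z = 0.1085 + 3.0402i, |z|^2 = 9.2548
Escaped at iteration 9

Answer: 9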